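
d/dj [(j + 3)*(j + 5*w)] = 2*j + 5*w + 3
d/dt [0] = 0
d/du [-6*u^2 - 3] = -12*u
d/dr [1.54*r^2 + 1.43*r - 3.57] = 3.08*r + 1.43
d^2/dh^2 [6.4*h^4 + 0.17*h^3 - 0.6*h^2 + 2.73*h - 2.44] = 76.8*h^2 + 1.02*h - 1.2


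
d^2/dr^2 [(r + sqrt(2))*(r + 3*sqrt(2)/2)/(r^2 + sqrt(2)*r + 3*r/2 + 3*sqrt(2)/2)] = 24*(-r^3 + sqrt(2)*r^3 - 3*sqrt(2)*r^2 + 6*r^2 - 6*r + 6*sqrt(2)*r - 2*sqrt(2) + 4)/(8*r^6 + 24*sqrt(2)*r^5 + 36*r^5 + 102*r^4 + 108*sqrt(2)*r^4 + 243*r^3 + 178*sqrt(2)*r^3 + 153*sqrt(2)*r^2 + 324*r^2 + 108*sqrt(2)*r + 162*r + 54*sqrt(2))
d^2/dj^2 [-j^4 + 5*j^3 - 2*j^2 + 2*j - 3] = -12*j^2 + 30*j - 4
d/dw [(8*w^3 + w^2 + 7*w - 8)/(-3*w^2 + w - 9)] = (-24*w^4 + 16*w^3 - 194*w^2 - 66*w - 55)/(9*w^4 - 6*w^3 + 55*w^2 - 18*w + 81)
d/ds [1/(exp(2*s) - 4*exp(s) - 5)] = 2*(2 - exp(s))*exp(s)/(-exp(2*s) + 4*exp(s) + 5)^2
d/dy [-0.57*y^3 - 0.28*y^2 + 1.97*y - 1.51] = -1.71*y^2 - 0.56*y + 1.97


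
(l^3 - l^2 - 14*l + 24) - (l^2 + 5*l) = l^3 - 2*l^2 - 19*l + 24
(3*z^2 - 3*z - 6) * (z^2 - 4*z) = 3*z^4 - 15*z^3 + 6*z^2 + 24*z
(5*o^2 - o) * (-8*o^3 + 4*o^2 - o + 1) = -40*o^5 + 28*o^4 - 9*o^3 + 6*o^2 - o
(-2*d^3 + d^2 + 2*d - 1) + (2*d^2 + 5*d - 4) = -2*d^3 + 3*d^2 + 7*d - 5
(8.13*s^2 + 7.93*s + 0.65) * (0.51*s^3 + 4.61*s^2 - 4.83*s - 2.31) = 4.1463*s^5 + 41.5236*s^4 - 2.37910000000001*s^3 - 54.0857*s^2 - 21.4578*s - 1.5015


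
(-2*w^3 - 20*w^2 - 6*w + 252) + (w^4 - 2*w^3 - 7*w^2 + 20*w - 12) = w^4 - 4*w^3 - 27*w^2 + 14*w + 240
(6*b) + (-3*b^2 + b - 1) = -3*b^2 + 7*b - 1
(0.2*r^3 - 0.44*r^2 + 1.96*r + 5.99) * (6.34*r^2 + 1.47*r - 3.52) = 1.268*r^5 - 2.4956*r^4 + 11.0756*r^3 + 42.4066*r^2 + 1.9061*r - 21.0848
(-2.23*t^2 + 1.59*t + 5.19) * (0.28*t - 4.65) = -0.6244*t^3 + 10.8147*t^2 - 5.9403*t - 24.1335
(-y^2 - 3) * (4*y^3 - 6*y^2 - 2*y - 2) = -4*y^5 + 6*y^4 - 10*y^3 + 20*y^2 + 6*y + 6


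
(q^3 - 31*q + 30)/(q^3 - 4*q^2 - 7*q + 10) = (q + 6)/(q + 2)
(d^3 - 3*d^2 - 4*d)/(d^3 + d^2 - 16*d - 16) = d/(d + 4)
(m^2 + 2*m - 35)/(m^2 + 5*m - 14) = (m - 5)/(m - 2)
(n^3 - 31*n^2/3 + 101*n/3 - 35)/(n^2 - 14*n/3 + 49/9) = 3*(n^2 - 8*n + 15)/(3*n - 7)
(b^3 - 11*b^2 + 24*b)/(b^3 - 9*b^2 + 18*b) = (b - 8)/(b - 6)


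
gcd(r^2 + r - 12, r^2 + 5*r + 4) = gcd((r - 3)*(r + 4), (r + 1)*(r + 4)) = r + 4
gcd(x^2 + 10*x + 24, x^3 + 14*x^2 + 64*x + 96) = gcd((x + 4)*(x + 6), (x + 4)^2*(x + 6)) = x^2 + 10*x + 24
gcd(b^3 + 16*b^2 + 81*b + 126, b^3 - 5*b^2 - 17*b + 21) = b + 3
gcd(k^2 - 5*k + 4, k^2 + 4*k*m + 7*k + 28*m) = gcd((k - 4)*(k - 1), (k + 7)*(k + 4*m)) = 1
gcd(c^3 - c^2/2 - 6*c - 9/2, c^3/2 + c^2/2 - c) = 1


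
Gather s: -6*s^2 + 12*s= -6*s^2 + 12*s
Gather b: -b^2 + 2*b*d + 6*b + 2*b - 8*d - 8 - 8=-b^2 + b*(2*d + 8) - 8*d - 16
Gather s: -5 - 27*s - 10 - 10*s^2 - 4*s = -10*s^2 - 31*s - 15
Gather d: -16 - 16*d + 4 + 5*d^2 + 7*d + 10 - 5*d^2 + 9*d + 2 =0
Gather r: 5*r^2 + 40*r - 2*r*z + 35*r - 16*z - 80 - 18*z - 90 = 5*r^2 + r*(75 - 2*z) - 34*z - 170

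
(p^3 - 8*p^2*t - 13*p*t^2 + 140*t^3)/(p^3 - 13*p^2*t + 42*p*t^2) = (p^2 - p*t - 20*t^2)/(p*(p - 6*t))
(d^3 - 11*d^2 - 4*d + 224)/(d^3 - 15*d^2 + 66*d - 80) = (d^2 - 3*d - 28)/(d^2 - 7*d + 10)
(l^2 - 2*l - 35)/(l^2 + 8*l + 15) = (l - 7)/(l + 3)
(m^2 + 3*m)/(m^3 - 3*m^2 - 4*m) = (m + 3)/(m^2 - 3*m - 4)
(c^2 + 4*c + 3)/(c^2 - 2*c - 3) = (c + 3)/(c - 3)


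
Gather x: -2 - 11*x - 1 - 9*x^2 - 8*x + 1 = -9*x^2 - 19*x - 2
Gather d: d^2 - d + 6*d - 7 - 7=d^2 + 5*d - 14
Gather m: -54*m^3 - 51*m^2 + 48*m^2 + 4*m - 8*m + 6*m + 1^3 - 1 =-54*m^3 - 3*m^2 + 2*m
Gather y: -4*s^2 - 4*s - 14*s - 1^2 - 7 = -4*s^2 - 18*s - 8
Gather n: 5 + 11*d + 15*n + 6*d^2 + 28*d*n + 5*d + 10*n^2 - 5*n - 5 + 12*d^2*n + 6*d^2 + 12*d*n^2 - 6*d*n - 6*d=12*d^2 + 10*d + n^2*(12*d + 10) + n*(12*d^2 + 22*d + 10)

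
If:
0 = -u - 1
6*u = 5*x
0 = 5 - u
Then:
No Solution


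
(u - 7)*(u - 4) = u^2 - 11*u + 28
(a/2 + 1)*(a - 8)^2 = a^3/2 - 7*a^2 + 16*a + 64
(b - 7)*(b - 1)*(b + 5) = b^3 - 3*b^2 - 33*b + 35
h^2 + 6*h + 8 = (h + 2)*(h + 4)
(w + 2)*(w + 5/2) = w^2 + 9*w/2 + 5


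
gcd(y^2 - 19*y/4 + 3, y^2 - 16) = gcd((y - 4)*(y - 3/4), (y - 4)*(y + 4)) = y - 4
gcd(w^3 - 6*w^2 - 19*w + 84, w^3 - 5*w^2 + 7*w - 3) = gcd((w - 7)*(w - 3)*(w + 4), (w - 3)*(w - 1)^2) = w - 3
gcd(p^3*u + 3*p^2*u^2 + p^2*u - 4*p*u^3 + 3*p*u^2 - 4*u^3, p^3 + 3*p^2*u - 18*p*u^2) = 1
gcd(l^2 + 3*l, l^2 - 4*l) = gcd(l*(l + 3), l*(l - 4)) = l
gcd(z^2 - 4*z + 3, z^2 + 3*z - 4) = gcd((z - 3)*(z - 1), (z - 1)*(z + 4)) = z - 1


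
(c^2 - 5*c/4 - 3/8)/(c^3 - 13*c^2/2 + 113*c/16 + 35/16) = 2*(2*c - 3)/(4*c^2 - 27*c + 35)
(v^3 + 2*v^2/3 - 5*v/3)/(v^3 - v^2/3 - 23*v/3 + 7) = v*(3*v + 5)/(3*v^2 + 2*v - 21)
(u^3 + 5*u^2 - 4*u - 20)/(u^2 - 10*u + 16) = (u^2 + 7*u + 10)/(u - 8)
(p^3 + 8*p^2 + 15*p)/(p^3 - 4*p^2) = (p^2 + 8*p + 15)/(p*(p - 4))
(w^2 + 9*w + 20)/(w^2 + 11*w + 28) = (w + 5)/(w + 7)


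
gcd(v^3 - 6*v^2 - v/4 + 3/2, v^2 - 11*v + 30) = v - 6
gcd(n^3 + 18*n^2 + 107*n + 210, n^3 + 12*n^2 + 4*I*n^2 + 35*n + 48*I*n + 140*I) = n^2 + 12*n + 35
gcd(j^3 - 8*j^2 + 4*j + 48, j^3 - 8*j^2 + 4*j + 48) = j^3 - 8*j^2 + 4*j + 48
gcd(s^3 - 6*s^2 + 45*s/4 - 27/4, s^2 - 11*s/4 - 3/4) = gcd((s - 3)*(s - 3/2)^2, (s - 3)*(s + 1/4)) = s - 3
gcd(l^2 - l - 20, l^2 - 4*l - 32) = l + 4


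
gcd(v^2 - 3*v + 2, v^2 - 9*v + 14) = v - 2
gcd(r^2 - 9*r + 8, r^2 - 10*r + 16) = r - 8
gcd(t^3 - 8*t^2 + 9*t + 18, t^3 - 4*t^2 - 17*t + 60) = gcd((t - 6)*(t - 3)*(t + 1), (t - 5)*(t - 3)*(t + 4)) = t - 3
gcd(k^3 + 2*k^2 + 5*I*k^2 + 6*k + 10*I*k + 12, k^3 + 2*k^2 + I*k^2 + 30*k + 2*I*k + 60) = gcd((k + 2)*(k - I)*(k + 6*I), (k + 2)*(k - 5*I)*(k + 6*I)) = k^2 + k*(2 + 6*I) + 12*I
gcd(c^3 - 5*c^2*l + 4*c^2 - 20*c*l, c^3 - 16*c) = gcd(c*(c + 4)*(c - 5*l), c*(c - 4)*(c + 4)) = c^2 + 4*c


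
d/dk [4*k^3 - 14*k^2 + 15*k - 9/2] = 12*k^2 - 28*k + 15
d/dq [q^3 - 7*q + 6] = 3*q^2 - 7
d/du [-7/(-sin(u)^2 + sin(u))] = 7*(-2/tan(u) + cos(u)/sin(u)^2)/(sin(u) - 1)^2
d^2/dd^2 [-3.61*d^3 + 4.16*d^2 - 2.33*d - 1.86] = 8.32 - 21.66*d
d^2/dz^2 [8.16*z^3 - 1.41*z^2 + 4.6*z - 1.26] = 48.96*z - 2.82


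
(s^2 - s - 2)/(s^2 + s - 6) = (s + 1)/(s + 3)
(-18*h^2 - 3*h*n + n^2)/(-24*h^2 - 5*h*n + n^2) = (6*h - n)/(8*h - n)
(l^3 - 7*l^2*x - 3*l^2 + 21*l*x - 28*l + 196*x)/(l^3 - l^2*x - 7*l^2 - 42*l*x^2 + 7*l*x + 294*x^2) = (l + 4)/(l + 6*x)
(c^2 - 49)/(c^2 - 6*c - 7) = (c + 7)/(c + 1)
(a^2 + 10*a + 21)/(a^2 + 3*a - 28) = (a + 3)/(a - 4)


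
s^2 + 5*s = s*(s + 5)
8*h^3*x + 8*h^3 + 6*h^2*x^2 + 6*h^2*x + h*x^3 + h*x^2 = (2*h + x)*(4*h + x)*(h*x + h)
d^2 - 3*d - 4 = (d - 4)*(d + 1)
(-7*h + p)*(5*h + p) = -35*h^2 - 2*h*p + p^2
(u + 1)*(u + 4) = u^2 + 5*u + 4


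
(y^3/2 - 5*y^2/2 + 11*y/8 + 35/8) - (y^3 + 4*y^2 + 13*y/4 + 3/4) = -y^3/2 - 13*y^2/2 - 15*y/8 + 29/8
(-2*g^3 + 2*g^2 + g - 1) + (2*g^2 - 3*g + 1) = -2*g^3 + 4*g^2 - 2*g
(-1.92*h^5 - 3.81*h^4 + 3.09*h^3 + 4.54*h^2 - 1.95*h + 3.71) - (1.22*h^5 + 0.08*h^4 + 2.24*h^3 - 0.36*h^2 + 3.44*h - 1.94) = -3.14*h^5 - 3.89*h^4 + 0.85*h^3 + 4.9*h^2 - 5.39*h + 5.65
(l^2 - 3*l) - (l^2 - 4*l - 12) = l + 12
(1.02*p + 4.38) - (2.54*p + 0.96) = 3.42 - 1.52*p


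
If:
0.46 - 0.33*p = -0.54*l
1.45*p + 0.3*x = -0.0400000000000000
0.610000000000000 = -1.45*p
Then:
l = -1.11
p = -0.42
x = 1.90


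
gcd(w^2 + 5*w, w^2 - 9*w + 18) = 1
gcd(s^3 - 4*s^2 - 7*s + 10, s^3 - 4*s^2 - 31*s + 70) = 1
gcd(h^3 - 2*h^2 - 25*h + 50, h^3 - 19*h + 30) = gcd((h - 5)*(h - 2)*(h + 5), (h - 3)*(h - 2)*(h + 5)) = h^2 + 3*h - 10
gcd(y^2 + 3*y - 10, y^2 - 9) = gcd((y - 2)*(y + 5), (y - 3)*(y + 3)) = 1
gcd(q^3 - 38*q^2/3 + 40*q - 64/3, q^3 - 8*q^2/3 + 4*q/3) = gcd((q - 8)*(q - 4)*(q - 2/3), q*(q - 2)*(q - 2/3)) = q - 2/3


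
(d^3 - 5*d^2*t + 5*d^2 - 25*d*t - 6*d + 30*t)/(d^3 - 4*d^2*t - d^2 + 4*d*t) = (-d^2 + 5*d*t - 6*d + 30*t)/(d*(-d + 4*t))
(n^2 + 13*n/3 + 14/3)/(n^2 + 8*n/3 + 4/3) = (3*n + 7)/(3*n + 2)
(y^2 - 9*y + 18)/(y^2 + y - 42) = (y - 3)/(y + 7)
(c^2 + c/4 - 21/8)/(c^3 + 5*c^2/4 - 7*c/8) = (2*c - 3)/(c*(2*c - 1))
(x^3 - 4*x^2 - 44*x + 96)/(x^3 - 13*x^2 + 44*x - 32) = (x^2 + 4*x - 12)/(x^2 - 5*x + 4)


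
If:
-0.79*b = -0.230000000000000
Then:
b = 0.29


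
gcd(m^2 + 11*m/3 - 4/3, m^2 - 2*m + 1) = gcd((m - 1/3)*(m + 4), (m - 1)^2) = 1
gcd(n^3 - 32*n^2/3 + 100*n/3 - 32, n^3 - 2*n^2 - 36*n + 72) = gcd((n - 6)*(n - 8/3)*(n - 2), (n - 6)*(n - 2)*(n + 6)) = n^2 - 8*n + 12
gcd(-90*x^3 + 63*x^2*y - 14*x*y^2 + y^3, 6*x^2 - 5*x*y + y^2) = 3*x - y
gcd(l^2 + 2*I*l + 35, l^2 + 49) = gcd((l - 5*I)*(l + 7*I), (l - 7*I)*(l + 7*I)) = l + 7*I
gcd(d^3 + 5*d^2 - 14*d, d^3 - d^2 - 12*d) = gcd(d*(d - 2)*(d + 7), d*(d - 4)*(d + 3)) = d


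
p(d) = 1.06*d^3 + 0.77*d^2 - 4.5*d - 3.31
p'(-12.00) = 434.94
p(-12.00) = -1670.11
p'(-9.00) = 239.22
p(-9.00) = -673.18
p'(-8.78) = 227.12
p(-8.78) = -621.89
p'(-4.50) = 52.96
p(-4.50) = -64.06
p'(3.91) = 50.14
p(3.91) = 54.23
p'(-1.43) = -0.20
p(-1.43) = 1.60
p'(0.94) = -0.24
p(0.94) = -5.98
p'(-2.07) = 5.94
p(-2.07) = -0.10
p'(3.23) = 33.65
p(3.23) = 25.91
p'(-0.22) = -4.68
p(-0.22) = -2.29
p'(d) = 3.18*d^2 + 1.54*d - 4.5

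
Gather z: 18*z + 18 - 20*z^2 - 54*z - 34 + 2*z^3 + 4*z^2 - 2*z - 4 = 2*z^3 - 16*z^2 - 38*z - 20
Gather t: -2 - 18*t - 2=-18*t - 4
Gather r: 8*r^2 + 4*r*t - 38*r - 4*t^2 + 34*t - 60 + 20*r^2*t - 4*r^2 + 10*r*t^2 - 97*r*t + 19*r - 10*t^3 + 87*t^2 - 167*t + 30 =r^2*(20*t + 4) + r*(10*t^2 - 93*t - 19) - 10*t^3 + 83*t^2 - 133*t - 30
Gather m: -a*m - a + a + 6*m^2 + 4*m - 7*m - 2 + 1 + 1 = 6*m^2 + m*(-a - 3)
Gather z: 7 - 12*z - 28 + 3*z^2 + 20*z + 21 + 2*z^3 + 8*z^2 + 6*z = 2*z^3 + 11*z^2 + 14*z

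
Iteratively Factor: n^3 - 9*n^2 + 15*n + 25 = (n - 5)*(n^2 - 4*n - 5) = (n - 5)*(n + 1)*(n - 5)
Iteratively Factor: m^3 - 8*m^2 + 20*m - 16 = (m - 2)*(m^2 - 6*m + 8) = (m - 4)*(m - 2)*(m - 2)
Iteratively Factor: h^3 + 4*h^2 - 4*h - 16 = (h + 2)*(h^2 + 2*h - 8) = (h + 2)*(h + 4)*(h - 2)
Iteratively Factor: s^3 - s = (s)*(s^2 - 1) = s*(s + 1)*(s - 1)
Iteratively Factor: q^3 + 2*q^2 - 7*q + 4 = (q - 1)*(q^2 + 3*q - 4) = (q - 1)^2*(q + 4)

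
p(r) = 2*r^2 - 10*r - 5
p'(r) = 4*r - 10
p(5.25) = -2.38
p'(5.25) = 11.00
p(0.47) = -9.26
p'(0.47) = -8.12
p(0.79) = -11.65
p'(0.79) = -6.84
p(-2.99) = 42.78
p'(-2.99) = -21.96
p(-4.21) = 72.55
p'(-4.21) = -26.84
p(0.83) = -11.92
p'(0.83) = -6.68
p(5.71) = 3.11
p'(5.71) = 12.84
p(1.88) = -16.73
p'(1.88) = -2.48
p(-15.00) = 595.00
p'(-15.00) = -70.00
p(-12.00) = 403.00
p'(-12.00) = -58.00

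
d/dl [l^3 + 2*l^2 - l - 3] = 3*l^2 + 4*l - 1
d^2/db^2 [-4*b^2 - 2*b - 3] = -8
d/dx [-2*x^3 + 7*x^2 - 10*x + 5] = -6*x^2 + 14*x - 10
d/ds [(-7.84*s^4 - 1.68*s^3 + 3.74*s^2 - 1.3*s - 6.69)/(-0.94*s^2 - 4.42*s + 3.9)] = (14.7392*s^5 + 105.5376*s^4 - 107.4528*s^3 - 37.4088*s^2 + 16.5948*s - 34.6398)/(0.8836*s^4 + 8.3096*s^3 + 12.2044*s^2 - 34.476*s + 15.21)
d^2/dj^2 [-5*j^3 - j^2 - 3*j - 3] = -30*j - 2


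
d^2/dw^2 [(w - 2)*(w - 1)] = 2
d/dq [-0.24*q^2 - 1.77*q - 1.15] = -0.48*q - 1.77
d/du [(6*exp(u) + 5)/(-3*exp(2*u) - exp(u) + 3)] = ((6*exp(u) + 1)*(6*exp(u) + 5) - 18*exp(2*u) - 6*exp(u) + 18)*exp(u)/(3*exp(2*u) + exp(u) - 3)^2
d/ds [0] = 0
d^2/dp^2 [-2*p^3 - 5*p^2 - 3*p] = -12*p - 10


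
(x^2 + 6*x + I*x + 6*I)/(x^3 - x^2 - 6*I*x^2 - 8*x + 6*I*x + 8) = (x^2 + x*(6 + I) + 6*I)/(x^3 + x^2*(-1 - 6*I) + x*(-8 + 6*I) + 8)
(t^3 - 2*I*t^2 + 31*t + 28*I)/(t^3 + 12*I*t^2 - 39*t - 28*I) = (t - 7*I)/(t + 7*I)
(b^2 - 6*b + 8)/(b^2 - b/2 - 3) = 2*(b - 4)/(2*b + 3)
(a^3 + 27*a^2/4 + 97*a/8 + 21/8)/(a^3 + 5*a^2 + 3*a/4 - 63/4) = (4*a + 1)/(2*(2*a - 3))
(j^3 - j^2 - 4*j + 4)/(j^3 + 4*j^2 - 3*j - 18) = (j^2 + j - 2)/(j^2 + 6*j + 9)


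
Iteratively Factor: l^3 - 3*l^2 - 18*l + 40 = (l + 4)*(l^2 - 7*l + 10) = (l - 5)*(l + 4)*(l - 2)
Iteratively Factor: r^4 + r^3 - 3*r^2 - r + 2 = (r + 1)*(r^3 - 3*r + 2) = (r + 1)*(r + 2)*(r^2 - 2*r + 1) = (r - 1)*(r + 1)*(r + 2)*(r - 1)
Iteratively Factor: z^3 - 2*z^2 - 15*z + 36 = (z + 4)*(z^2 - 6*z + 9) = (z - 3)*(z + 4)*(z - 3)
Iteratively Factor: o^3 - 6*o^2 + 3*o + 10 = (o - 2)*(o^2 - 4*o - 5) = (o - 5)*(o - 2)*(o + 1)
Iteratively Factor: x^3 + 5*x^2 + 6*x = (x)*(x^2 + 5*x + 6) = x*(x + 3)*(x + 2)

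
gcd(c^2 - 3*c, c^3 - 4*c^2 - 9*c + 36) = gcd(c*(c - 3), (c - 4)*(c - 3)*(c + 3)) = c - 3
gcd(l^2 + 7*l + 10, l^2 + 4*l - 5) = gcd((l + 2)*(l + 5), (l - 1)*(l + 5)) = l + 5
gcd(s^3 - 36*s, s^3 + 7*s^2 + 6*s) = s^2 + 6*s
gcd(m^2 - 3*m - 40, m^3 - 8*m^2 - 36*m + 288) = m - 8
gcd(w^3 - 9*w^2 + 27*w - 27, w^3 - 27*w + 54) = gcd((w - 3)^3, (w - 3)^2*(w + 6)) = w^2 - 6*w + 9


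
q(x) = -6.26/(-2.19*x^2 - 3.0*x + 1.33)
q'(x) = -6.26*(4.38*x + 3.0)/(-2.19*x^2 - 3.0*x + 1.33)^2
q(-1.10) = -3.16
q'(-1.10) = 2.90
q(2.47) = 0.32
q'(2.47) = -0.23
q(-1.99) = 4.56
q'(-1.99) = 18.99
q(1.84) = 0.54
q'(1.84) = -0.51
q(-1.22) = -3.62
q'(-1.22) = 4.90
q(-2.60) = 1.10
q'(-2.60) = 1.63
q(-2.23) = 2.18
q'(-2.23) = 5.14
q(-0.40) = -2.87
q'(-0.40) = -1.64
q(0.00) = -4.71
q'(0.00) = -10.62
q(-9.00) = 0.04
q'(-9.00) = 0.01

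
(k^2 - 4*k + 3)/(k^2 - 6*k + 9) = (k - 1)/(k - 3)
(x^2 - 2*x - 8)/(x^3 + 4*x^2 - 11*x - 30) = (x - 4)/(x^2 + 2*x - 15)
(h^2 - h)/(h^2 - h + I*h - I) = h/(h + I)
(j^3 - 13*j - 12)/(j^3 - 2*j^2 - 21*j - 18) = (j - 4)/(j - 6)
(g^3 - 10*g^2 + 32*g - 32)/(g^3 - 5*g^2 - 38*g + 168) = (g^2 - 6*g + 8)/(g^2 - g - 42)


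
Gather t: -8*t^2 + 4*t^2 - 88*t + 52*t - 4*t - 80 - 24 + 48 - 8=-4*t^2 - 40*t - 64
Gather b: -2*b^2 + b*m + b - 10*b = -2*b^2 + b*(m - 9)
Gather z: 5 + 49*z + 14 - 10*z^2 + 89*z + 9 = -10*z^2 + 138*z + 28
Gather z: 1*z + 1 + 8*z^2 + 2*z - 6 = 8*z^2 + 3*z - 5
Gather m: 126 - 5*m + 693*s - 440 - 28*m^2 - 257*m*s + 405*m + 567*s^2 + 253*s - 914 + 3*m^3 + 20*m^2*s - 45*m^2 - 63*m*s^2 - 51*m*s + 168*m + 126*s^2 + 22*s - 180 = 3*m^3 + m^2*(20*s - 73) + m*(-63*s^2 - 308*s + 568) + 693*s^2 + 968*s - 1408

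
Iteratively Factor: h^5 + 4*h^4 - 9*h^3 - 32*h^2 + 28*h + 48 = (h + 3)*(h^4 + h^3 - 12*h^2 + 4*h + 16) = (h + 1)*(h + 3)*(h^3 - 12*h + 16) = (h - 2)*(h + 1)*(h + 3)*(h^2 + 2*h - 8) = (h - 2)^2*(h + 1)*(h + 3)*(h + 4)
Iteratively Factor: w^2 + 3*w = (w + 3)*(w)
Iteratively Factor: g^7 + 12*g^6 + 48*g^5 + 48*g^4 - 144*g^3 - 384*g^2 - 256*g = (g + 2)*(g^6 + 10*g^5 + 28*g^4 - 8*g^3 - 128*g^2 - 128*g) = (g - 2)*(g + 2)*(g^5 + 12*g^4 + 52*g^3 + 96*g^2 + 64*g) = (g - 2)*(g + 2)^2*(g^4 + 10*g^3 + 32*g^2 + 32*g) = g*(g - 2)*(g + 2)^2*(g^3 + 10*g^2 + 32*g + 32) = g*(g - 2)*(g + 2)^2*(g + 4)*(g^2 + 6*g + 8) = g*(g - 2)*(g + 2)^3*(g + 4)*(g + 4)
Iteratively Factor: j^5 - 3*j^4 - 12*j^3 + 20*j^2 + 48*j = (j + 2)*(j^4 - 5*j^3 - 2*j^2 + 24*j) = j*(j + 2)*(j^3 - 5*j^2 - 2*j + 24) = j*(j - 4)*(j + 2)*(j^2 - j - 6) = j*(j - 4)*(j + 2)^2*(j - 3)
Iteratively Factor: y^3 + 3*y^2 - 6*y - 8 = (y + 1)*(y^2 + 2*y - 8) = (y - 2)*(y + 1)*(y + 4)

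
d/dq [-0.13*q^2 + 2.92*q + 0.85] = 2.92 - 0.26*q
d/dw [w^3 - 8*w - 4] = 3*w^2 - 8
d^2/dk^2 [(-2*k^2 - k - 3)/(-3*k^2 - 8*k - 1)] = 6*(-13*k^3 + 21*k^2 + 69*k + 59)/(27*k^6 + 216*k^5 + 603*k^4 + 656*k^3 + 201*k^2 + 24*k + 1)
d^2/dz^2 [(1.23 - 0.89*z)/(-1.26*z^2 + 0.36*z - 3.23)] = ((3.7404 - 6.7284*z)*(1.26*z^2 - 0.36*z + 3.23) + (0.89*z - 1.23)*(2.52*z - 0.36)*(5.04*z - 0.72))/(1.26*z^2 - 0.36*z + 3.23)^3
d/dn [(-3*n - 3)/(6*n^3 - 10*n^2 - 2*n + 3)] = 3*(12*n^3 + 8*n^2 - 20*n - 5)/(36*n^6 - 120*n^5 + 76*n^4 + 76*n^3 - 56*n^2 - 12*n + 9)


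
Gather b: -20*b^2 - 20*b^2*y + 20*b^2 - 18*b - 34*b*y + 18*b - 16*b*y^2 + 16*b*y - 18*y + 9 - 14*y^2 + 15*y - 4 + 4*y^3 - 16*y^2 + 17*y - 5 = -20*b^2*y + b*(-16*y^2 - 18*y) + 4*y^3 - 30*y^2 + 14*y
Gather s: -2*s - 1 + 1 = -2*s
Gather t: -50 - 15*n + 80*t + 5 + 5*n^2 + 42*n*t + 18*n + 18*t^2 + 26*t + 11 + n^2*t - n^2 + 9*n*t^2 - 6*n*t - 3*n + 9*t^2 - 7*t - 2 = 4*n^2 + t^2*(9*n + 27) + t*(n^2 + 36*n + 99) - 36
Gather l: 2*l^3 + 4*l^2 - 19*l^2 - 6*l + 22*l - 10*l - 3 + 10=2*l^3 - 15*l^2 + 6*l + 7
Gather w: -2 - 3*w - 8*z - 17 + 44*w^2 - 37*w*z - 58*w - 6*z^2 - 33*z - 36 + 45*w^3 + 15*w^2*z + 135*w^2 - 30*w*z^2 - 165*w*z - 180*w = 45*w^3 + w^2*(15*z + 179) + w*(-30*z^2 - 202*z - 241) - 6*z^2 - 41*z - 55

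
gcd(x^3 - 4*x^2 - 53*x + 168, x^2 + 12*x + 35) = x + 7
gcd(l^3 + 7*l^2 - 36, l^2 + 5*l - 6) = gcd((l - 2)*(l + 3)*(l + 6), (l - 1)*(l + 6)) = l + 6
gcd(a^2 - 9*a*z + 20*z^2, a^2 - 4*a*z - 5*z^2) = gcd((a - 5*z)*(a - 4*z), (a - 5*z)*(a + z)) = -a + 5*z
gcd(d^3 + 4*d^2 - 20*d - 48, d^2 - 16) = d - 4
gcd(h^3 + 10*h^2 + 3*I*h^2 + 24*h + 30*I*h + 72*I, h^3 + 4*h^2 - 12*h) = h + 6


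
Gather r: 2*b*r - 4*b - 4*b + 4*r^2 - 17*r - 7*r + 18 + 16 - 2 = -8*b + 4*r^2 + r*(2*b - 24) + 32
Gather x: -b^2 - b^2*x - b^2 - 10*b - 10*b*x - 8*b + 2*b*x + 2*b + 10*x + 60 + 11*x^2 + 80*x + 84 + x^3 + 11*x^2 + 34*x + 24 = -2*b^2 - 16*b + x^3 + 22*x^2 + x*(-b^2 - 8*b + 124) + 168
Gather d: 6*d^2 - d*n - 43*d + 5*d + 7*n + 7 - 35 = 6*d^2 + d*(-n - 38) + 7*n - 28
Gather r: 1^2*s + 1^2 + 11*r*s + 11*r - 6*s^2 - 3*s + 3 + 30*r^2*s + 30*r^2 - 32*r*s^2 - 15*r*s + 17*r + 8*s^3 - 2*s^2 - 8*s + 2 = r^2*(30*s + 30) + r*(-32*s^2 - 4*s + 28) + 8*s^3 - 8*s^2 - 10*s + 6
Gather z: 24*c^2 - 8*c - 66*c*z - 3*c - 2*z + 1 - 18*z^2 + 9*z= 24*c^2 - 11*c - 18*z^2 + z*(7 - 66*c) + 1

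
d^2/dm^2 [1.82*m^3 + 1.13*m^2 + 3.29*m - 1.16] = 10.92*m + 2.26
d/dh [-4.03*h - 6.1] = -4.03000000000000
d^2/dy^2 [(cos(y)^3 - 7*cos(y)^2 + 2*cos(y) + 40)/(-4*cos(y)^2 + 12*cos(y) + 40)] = cos(y)/4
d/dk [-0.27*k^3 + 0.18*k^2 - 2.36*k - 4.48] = -0.81*k^2 + 0.36*k - 2.36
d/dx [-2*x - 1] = -2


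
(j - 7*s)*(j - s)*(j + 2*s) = j^3 - 6*j^2*s - 9*j*s^2 + 14*s^3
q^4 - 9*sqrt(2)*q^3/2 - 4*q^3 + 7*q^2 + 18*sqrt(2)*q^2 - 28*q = q*(q - 4)*(q - 7*sqrt(2)/2)*(q - sqrt(2))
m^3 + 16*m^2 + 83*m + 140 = (m + 4)*(m + 5)*(m + 7)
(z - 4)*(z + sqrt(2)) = z^2 - 4*z + sqrt(2)*z - 4*sqrt(2)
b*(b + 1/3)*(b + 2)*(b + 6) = b^4 + 25*b^3/3 + 44*b^2/3 + 4*b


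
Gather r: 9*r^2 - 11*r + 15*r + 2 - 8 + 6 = 9*r^2 + 4*r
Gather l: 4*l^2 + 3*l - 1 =4*l^2 + 3*l - 1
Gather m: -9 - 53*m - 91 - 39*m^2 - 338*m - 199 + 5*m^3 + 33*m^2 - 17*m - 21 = 5*m^3 - 6*m^2 - 408*m - 320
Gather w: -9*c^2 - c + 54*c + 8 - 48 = -9*c^2 + 53*c - 40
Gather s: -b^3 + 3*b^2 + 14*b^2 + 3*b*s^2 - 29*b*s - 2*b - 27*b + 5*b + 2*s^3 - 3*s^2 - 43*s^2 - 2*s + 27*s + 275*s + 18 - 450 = -b^3 + 17*b^2 - 24*b + 2*s^3 + s^2*(3*b - 46) + s*(300 - 29*b) - 432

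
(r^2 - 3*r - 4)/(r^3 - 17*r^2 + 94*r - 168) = (r + 1)/(r^2 - 13*r + 42)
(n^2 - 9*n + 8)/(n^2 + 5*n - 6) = (n - 8)/(n + 6)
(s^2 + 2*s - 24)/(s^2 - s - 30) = (-s^2 - 2*s + 24)/(-s^2 + s + 30)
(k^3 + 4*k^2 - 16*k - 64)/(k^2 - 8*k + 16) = (k^2 + 8*k + 16)/(k - 4)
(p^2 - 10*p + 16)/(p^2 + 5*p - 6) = (p^2 - 10*p + 16)/(p^2 + 5*p - 6)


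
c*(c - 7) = c^2 - 7*c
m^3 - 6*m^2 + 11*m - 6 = (m - 3)*(m - 2)*(m - 1)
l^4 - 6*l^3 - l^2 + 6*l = l*(l - 6)*(l - 1)*(l + 1)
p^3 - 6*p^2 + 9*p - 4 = (p - 4)*(p - 1)^2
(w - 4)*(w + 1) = w^2 - 3*w - 4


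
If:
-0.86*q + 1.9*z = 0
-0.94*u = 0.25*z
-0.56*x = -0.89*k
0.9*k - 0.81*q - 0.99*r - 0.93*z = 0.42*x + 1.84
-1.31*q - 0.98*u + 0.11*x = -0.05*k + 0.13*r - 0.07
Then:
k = 11.7166293674116*z - 1.60386204335515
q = 2.2093023255814*z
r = 0.00462772141642402*z - 2.23525042937381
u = -0.265957446808511*z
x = 18.6210716732077*z - 2.54899503318943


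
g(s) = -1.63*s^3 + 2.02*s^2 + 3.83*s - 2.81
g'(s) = -4.89*s^2 + 4.04*s + 3.83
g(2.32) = -3.41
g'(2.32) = -13.12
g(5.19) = -156.39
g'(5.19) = -106.92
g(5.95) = -251.86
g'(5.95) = -145.25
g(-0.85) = -3.61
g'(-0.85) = -3.14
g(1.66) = 1.66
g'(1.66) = -2.94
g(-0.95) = -3.23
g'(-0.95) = -4.42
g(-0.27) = -3.66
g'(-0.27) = 2.38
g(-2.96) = 45.82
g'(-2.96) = -50.97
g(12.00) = -2482.61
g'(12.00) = -651.85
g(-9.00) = 1314.61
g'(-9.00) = -428.62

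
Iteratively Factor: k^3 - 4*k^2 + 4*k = (k - 2)*(k^2 - 2*k) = k*(k - 2)*(k - 2)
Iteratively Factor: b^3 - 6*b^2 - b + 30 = (b - 3)*(b^2 - 3*b - 10) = (b - 5)*(b - 3)*(b + 2)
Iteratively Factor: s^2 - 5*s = (s)*(s - 5)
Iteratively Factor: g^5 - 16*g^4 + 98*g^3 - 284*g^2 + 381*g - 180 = (g - 3)*(g^4 - 13*g^3 + 59*g^2 - 107*g + 60) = (g - 3)*(g - 1)*(g^3 - 12*g^2 + 47*g - 60) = (g - 5)*(g - 3)*(g - 1)*(g^2 - 7*g + 12) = (g - 5)*(g - 4)*(g - 3)*(g - 1)*(g - 3)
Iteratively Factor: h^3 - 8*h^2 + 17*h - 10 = (h - 1)*(h^2 - 7*h + 10) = (h - 5)*(h - 1)*(h - 2)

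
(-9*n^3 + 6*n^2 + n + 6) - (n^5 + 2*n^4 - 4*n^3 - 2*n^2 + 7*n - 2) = -n^5 - 2*n^4 - 5*n^3 + 8*n^2 - 6*n + 8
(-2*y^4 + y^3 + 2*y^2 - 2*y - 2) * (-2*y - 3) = 4*y^5 + 4*y^4 - 7*y^3 - 2*y^2 + 10*y + 6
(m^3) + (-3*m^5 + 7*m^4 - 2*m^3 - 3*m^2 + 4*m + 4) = -3*m^5 + 7*m^4 - m^3 - 3*m^2 + 4*m + 4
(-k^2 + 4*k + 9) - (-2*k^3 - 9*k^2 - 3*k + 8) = 2*k^3 + 8*k^2 + 7*k + 1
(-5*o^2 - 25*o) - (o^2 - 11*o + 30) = -6*o^2 - 14*o - 30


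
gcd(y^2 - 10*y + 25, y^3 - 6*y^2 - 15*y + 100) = y^2 - 10*y + 25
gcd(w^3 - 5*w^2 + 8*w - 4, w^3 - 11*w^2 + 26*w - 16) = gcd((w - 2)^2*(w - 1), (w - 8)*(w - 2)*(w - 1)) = w^2 - 3*w + 2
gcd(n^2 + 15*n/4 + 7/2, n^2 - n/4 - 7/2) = n + 7/4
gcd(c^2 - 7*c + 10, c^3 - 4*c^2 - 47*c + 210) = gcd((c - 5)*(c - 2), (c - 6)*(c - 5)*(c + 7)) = c - 5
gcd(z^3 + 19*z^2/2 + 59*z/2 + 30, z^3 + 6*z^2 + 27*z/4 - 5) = z^2 + 13*z/2 + 10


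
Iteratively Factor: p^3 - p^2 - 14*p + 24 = (p - 2)*(p^2 + p - 12) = (p - 3)*(p - 2)*(p + 4)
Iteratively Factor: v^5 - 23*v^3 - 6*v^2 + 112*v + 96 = (v + 1)*(v^4 - v^3 - 22*v^2 + 16*v + 96) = (v - 3)*(v + 1)*(v^3 + 2*v^2 - 16*v - 32) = (v - 4)*(v - 3)*(v + 1)*(v^2 + 6*v + 8) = (v - 4)*(v - 3)*(v + 1)*(v + 4)*(v + 2)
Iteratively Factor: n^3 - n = (n + 1)*(n^2 - n) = (n - 1)*(n + 1)*(n)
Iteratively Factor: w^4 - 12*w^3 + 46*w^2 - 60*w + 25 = (w - 5)*(w^3 - 7*w^2 + 11*w - 5) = (w - 5)*(w - 1)*(w^2 - 6*w + 5) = (w - 5)^2*(w - 1)*(w - 1)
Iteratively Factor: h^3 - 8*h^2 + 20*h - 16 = (h - 4)*(h^2 - 4*h + 4) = (h - 4)*(h - 2)*(h - 2)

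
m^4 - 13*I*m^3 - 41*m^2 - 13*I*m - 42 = (m - 7*I)*(m - 6*I)*(m - I)*(m + I)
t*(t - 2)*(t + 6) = t^3 + 4*t^2 - 12*t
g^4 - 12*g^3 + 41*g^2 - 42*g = g*(g - 7)*(g - 3)*(g - 2)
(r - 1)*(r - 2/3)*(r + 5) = r^3 + 10*r^2/3 - 23*r/3 + 10/3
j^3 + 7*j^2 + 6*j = j*(j + 1)*(j + 6)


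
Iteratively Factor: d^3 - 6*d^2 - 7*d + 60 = (d + 3)*(d^2 - 9*d + 20) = (d - 4)*(d + 3)*(d - 5)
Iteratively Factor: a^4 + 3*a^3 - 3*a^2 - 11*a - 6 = (a - 2)*(a^3 + 5*a^2 + 7*a + 3) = (a - 2)*(a + 1)*(a^2 + 4*a + 3) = (a - 2)*(a + 1)*(a + 3)*(a + 1)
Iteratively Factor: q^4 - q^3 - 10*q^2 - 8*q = (q + 2)*(q^3 - 3*q^2 - 4*q) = (q - 4)*(q + 2)*(q^2 + q) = q*(q - 4)*(q + 2)*(q + 1)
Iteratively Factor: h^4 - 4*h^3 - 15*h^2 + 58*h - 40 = (h - 1)*(h^3 - 3*h^2 - 18*h + 40) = (h - 1)*(h + 4)*(h^2 - 7*h + 10) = (h - 2)*(h - 1)*(h + 4)*(h - 5)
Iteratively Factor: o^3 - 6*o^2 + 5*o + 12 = (o + 1)*(o^2 - 7*o + 12) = (o - 4)*(o + 1)*(o - 3)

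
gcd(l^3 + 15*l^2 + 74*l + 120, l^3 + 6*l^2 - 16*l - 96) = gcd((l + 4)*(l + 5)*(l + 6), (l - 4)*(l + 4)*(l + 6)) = l^2 + 10*l + 24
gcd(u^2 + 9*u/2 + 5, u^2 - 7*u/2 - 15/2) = 1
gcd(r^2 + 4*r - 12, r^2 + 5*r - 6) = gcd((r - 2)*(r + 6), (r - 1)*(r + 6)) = r + 6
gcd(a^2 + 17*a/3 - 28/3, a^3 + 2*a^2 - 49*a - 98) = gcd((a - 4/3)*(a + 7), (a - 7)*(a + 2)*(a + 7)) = a + 7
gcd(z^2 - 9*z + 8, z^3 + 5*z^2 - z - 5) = z - 1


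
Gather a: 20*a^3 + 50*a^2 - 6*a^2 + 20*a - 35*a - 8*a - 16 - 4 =20*a^3 + 44*a^2 - 23*a - 20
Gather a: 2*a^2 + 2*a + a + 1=2*a^2 + 3*a + 1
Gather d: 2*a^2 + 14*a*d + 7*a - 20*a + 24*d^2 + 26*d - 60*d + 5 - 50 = 2*a^2 - 13*a + 24*d^2 + d*(14*a - 34) - 45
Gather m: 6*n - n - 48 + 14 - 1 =5*n - 35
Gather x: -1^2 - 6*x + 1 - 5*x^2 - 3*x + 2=-5*x^2 - 9*x + 2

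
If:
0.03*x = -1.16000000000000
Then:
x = -38.67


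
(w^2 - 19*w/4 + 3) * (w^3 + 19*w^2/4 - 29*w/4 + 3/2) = w^5 - 429*w^3/16 + 803*w^2/16 - 231*w/8 + 9/2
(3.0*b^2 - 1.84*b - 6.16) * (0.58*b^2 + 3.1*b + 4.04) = 1.74*b^4 + 8.2328*b^3 + 2.8432*b^2 - 26.5296*b - 24.8864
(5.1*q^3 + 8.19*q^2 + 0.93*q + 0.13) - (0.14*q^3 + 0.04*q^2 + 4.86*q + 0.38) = 4.96*q^3 + 8.15*q^2 - 3.93*q - 0.25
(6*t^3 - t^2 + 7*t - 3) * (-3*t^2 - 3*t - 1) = -18*t^5 - 15*t^4 - 24*t^3 - 11*t^2 + 2*t + 3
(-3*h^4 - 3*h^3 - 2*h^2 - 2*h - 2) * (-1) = 3*h^4 + 3*h^3 + 2*h^2 + 2*h + 2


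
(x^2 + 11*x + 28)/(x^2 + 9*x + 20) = (x + 7)/(x + 5)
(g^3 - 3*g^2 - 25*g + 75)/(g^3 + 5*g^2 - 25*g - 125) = (g - 3)/(g + 5)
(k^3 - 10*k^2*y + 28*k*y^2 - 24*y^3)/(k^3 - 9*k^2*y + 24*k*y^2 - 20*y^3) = (-k + 6*y)/(-k + 5*y)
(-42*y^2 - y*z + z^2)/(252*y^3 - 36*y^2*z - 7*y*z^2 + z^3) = -1/(6*y - z)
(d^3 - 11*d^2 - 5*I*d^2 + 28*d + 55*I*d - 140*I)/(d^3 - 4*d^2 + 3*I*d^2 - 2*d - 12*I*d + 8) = (d^2 - d*(7 + 5*I) + 35*I)/(d^2 + 3*I*d - 2)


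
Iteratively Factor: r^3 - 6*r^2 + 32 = (r - 4)*(r^2 - 2*r - 8) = (r - 4)*(r + 2)*(r - 4)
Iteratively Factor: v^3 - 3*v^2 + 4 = (v - 2)*(v^2 - v - 2) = (v - 2)*(v + 1)*(v - 2)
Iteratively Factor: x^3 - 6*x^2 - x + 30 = (x - 3)*(x^2 - 3*x - 10) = (x - 3)*(x + 2)*(x - 5)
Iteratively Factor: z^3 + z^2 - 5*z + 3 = (z + 3)*(z^2 - 2*z + 1) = (z - 1)*(z + 3)*(z - 1)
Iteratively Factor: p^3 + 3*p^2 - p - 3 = (p + 3)*(p^2 - 1) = (p + 1)*(p + 3)*(p - 1)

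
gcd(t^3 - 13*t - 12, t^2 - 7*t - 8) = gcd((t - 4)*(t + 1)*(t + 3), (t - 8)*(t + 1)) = t + 1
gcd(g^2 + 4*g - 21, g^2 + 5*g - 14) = g + 7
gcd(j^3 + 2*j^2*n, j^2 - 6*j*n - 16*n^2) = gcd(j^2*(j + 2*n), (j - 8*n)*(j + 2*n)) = j + 2*n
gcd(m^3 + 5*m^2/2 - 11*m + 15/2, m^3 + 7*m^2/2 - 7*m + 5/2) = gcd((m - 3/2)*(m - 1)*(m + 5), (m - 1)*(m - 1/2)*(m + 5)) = m^2 + 4*m - 5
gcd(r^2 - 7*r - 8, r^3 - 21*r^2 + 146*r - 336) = r - 8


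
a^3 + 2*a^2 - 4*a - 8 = (a - 2)*(a + 2)^2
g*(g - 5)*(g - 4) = g^3 - 9*g^2 + 20*g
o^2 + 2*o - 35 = (o - 5)*(o + 7)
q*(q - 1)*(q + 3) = q^3 + 2*q^2 - 3*q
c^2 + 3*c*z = c*(c + 3*z)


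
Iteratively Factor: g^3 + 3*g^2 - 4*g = (g - 1)*(g^2 + 4*g) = g*(g - 1)*(g + 4)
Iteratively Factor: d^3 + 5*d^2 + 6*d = (d + 3)*(d^2 + 2*d) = d*(d + 3)*(d + 2)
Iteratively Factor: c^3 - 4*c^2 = (c)*(c^2 - 4*c) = c^2*(c - 4)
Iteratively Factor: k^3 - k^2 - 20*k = (k)*(k^2 - k - 20) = k*(k - 5)*(k + 4)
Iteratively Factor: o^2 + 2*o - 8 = (o - 2)*(o + 4)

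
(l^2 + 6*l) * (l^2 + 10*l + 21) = l^4 + 16*l^3 + 81*l^2 + 126*l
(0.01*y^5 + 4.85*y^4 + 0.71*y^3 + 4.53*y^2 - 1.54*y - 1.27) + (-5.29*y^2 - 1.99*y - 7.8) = 0.01*y^5 + 4.85*y^4 + 0.71*y^3 - 0.76*y^2 - 3.53*y - 9.07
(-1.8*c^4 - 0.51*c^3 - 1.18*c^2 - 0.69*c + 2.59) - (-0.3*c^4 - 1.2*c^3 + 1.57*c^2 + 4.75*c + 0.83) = -1.5*c^4 + 0.69*c^3 - 2.75*c^2 - 5.44*c + 1.76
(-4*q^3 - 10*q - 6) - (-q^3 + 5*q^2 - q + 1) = -3*q^3 - 5*q^2 - 9*q - 7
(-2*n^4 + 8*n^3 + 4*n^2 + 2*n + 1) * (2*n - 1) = -4*n^5 + 18*n^4 - 1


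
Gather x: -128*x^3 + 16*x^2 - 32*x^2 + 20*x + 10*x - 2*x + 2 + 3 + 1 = -128*x^3 - 16*x^2 + 28*x + 6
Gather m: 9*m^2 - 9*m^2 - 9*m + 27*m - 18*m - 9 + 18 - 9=0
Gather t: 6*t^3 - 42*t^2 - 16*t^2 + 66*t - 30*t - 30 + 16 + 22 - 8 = 6*t^3 - 58*t^2 + 36*t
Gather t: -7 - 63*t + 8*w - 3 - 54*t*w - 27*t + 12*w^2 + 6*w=t*(-54*w - 90) + 12*w^2 + 14*w - 10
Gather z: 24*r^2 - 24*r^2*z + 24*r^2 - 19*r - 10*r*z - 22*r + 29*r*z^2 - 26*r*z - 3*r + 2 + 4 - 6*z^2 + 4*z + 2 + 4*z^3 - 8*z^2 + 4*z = 48*r^2 - 44*r + 4*z^3 + z^2*(29*r - 14) + z*(-24*r^2 - 36*r + 8) + 8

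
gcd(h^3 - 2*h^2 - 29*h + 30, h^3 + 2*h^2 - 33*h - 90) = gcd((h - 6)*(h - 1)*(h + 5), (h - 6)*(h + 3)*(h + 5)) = h^2 - h - 30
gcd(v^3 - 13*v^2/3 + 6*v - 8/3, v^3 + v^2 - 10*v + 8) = v^2 - 3*v + 2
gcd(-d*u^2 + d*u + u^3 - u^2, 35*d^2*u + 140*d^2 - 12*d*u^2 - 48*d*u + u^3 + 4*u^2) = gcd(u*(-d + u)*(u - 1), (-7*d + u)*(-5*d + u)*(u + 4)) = 1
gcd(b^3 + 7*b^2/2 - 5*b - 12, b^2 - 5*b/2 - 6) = b + 3/2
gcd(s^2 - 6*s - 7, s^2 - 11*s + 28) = s - 7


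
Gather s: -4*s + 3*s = -s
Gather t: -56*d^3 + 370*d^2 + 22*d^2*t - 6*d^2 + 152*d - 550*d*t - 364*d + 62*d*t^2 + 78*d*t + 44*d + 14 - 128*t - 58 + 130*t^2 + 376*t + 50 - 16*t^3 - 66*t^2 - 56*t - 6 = -56*d^3 + 364*d^2 - 168*d - 16*t^3 + t^2*(62*d + 64) + t*(22*d^2 - 472*d + 192)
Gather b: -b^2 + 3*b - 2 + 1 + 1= -b^2 + 3*b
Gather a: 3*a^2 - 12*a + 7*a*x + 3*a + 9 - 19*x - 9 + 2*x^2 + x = 3*a^2 + a*(7*x - 9) + 2*x^2 - 18*x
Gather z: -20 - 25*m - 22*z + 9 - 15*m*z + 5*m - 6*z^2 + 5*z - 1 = -20*m - 6*z^2 + z*(-15*m - 17) - 12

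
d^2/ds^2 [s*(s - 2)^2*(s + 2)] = 12*s^2 - 12*s - 8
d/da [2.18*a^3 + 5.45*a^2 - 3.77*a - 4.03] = 6.54*a^2 + 10.9*a - 3.77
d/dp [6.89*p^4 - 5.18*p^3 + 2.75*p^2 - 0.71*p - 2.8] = 27.56*p^3 - 15.54*p^2 + 5.5*p - 0.71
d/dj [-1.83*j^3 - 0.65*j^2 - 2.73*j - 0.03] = -5.49*j^2 - 1.3*j - 2.73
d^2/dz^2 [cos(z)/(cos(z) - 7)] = 7*(sin(z)^2 - 7*cos(z) + 1)/(cos(z) - 7)^3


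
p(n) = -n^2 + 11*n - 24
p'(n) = 11 - 2*n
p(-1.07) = -36.91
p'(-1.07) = 13.14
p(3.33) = 1.54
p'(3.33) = 4.34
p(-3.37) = -72.43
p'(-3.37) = 17.74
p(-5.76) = -120.54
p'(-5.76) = 22.52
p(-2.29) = -54.43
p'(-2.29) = 15.58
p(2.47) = -2.93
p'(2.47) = 6.06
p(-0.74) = -32.69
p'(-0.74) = 12.48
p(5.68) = 6.22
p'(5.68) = -0.36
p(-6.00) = -126.00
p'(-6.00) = 23.00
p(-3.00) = -66.00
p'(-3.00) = 17.00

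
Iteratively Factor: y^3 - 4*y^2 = (y)*(y^2 - 4*y) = y*(y - 4)*(y)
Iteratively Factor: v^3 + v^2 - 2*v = (v)*(v^2 + v - 2) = v*(v - 1)*(v + 2)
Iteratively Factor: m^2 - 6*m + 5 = (m - 5)*(m - 1)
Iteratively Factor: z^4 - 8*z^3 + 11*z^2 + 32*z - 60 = (z - 5)*(z^3 - 3*z^2 - 4*z + 12) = (z - 5)*(z + 2)*(z^2 - 5*z + 6) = (z - 5)*(z - 2)*(z + 2)*(z - 3)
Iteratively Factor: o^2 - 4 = (o - 2)*(o + 2)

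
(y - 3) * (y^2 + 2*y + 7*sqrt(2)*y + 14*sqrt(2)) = y^3 - y^2 + 7*sqrt(2)*y^2 - 7*sqrt(2)*y - 6*y - 42*sqrt(2)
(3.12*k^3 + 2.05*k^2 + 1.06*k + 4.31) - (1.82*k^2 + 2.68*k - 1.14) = 3.12*k^3 + 0.23*k^2 - 1.62*k + 5.45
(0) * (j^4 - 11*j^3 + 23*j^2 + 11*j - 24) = 0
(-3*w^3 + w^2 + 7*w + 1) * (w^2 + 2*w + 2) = -3*w^5 - 5*w^4 + 3*w^3 + 17*w^2 + 16*w + 2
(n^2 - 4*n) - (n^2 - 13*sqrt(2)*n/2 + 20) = -4*n + 13*sqrt(2)*n/2 - 20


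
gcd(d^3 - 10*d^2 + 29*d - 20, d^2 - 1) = d - 1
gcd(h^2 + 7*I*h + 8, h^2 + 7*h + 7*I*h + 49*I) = 1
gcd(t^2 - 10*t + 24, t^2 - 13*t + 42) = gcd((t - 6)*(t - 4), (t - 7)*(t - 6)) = t - 6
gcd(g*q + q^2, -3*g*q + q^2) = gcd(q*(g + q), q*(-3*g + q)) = q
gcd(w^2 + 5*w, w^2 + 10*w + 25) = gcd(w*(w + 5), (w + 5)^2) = w + 5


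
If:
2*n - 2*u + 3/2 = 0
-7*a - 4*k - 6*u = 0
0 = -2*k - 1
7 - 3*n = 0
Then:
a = -33/14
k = -1/2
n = 7/3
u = 37/12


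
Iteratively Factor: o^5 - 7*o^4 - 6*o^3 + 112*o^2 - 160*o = (o)*(o^4 - 7*o^3 - 6*o^2 + 112*o - 160) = o*(o - 2)*(o^3 - 5*o^2 - 16*o + 80) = o*(o - 4)*(o - 2)*(o^2 - o - 20) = o*(o - 4)*(o - 2)*(o + 4)*(o - 5)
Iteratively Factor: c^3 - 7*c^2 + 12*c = (c)*(c^2 - 7*c + 12) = c*(c - 3)*(c - 4)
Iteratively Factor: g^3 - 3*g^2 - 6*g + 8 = (g + 2)*(g^2 - 5*g + 4) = (g - 1)*(g + 2)*(g - 4)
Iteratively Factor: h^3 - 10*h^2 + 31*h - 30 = (h - 5)*(h^2 - 5*h + 6) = (h - 5)*(h - 2)*(h - 3)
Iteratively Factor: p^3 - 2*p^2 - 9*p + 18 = (p - 3)*(p^2 + p - 6) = (p - 3)*(p - 2)*(p + 3)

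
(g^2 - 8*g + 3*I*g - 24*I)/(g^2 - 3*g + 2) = (g^2 + g*(-8 + 3*I) - 24*I)/(g^2 - 3*g + 2)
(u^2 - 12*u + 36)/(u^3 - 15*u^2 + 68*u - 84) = (u - 6)/(u^2 - 9*u + 14)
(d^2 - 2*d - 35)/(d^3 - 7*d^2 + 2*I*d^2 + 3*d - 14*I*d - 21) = (d + 5)/(d^2 + 2*I*d + 3)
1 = 1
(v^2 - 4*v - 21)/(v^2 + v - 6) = (v - 7)/(v - 2)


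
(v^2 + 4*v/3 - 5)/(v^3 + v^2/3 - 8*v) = (3*v - 5)/(v*(3*v - 8))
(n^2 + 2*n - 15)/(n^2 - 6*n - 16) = (-n^2 - 2*n + 15)/(-n^2 + 6*n + 16)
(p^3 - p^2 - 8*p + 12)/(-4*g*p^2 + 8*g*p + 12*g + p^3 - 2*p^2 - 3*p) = (-p^3 + p^2 + 8*p - 12)/(4*g*p^2 - 8*g*p - 12*g - p^3 + 2*p^2 + 3*p)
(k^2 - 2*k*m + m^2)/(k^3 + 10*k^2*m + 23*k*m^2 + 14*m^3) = (k^2 - 2*k*m + m^2)/(k^3 + 10*k^2*m + 23*k*m^2 + 14*m^3)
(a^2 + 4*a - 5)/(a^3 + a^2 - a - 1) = (a + 5)/(a^2 + 2*a + 1)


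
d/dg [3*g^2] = 6*g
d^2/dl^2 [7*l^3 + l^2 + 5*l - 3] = 42*l + 2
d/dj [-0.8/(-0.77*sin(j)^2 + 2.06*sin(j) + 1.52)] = (1.648 - 1.232*sin(j))*cos(j)/(-0.77*sin(j)^2 + 2.06*sin(j) + 1.52)^2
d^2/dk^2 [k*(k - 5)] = 2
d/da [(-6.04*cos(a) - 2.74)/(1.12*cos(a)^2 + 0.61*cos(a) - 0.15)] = (6.7648*sin(a)^2 - 6.1376*cos(a) - 9.3422)*sin(a)/(1.12*cos(a)^2 + 0.61*cos(a) - 0.15)^2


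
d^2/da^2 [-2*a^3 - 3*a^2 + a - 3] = -12*a - 6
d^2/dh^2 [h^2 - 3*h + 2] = 2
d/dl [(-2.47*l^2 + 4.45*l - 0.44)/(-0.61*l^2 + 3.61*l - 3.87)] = (-6.2022*l^2 + 18.581*l - 15.6331)/(0.3721*l^4 - 4.4042*l^3 + 17.7535*l^2 - 27.9414*l + 14.9769)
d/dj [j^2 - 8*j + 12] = 2*j - 8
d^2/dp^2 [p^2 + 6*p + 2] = 2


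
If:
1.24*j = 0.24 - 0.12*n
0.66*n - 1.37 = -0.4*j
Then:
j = -0.01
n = 2.08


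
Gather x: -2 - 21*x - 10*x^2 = -10*x^2 - 21*x - 2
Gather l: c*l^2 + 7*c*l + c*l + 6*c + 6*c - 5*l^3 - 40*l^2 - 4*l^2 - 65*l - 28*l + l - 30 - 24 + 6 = 12*c - 5*l^3 + l^2*(c - 44) + l*(8*c - 92) - 48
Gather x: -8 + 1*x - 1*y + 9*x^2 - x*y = 9*x^2 + x*(1 - y) - y - 8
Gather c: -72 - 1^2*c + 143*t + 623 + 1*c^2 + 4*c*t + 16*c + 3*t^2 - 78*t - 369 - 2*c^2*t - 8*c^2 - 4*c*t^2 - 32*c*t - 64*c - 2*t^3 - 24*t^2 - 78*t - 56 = c^2*(-2*t - 7) + c*(-4*t^2 - 28*t - 49) - 2*t^3 - 21*t^2 - 13*t + 126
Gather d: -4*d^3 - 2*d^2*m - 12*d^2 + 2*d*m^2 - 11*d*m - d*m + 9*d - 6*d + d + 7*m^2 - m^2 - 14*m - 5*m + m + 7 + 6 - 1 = -4*d^3 + d^2*(-2*m - 12) + d*(2*m^2 - 12*m + 4) + 6*m^2 - 18*m + 12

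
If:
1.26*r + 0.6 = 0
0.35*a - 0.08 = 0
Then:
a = 0.23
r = -0.48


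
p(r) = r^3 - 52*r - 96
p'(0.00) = -52.00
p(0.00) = -96.00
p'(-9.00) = 191.00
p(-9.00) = -357.00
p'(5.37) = 34.51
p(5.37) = -220.39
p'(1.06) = -48.63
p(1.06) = -149.93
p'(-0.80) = -50.08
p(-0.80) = -54.91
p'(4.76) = 15.97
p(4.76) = -235.67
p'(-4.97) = 22.10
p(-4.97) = 39.68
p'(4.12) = -1.08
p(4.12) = -240.31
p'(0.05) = -51.99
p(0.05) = -98.60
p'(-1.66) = -43.73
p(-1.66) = -14.25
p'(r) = 3*r^2 - 52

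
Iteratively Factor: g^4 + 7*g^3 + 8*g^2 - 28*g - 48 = (g + 2)*(g^3 + 5*g^2 - 2*g - 24) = (g + 2)*(g + 3)*(g^2 + 2*g - 8) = (g + 2)*(g + 3)*(g + 4)*(g - 2)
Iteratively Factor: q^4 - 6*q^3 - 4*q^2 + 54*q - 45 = (q - 3)*(q^3 - 3*q^2 - 13*q + 15) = (q - 3)*(q - 1)*(q^2 - 2*q - 15) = (q - 3)*(q - 1)*(q + 3)*(q - 5)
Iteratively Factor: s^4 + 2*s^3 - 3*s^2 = (s)*(s^3 + 2*s^2 - 3*s) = s^2*(s^2 + 2*s - 3) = s^2*(s + 3)*(s - 1)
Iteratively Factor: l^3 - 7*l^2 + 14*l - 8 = (l - 1)*(l^2 - 6*l + 8) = (l - 4)*(l - 1)*(l - 2)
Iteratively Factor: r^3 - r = (r)*(r^2 - 1) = r*(r - 1)*(r + 1)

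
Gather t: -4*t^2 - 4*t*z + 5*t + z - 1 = -4*t^2 + t*(5 - 4*z) + z - 1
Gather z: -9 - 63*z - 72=-63*z - 81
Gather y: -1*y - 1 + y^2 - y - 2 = y^2 - 2*y - 3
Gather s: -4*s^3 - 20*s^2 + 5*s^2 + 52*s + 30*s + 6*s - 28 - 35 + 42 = -4*s^3 - 15*s^2 + 88*s - 21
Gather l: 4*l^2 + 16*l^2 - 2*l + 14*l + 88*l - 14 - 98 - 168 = 20*l^2 + 100*l - 280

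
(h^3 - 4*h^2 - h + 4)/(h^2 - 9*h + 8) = (h^2 - 3*h - 4)/(h - 8)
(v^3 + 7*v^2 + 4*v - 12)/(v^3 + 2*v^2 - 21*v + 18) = (v + 2)/(v - 3)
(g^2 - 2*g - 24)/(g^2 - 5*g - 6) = (g + 4)/(g + 1)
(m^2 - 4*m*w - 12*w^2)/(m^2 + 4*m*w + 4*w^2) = (m - 6*w)/(m + 2*w)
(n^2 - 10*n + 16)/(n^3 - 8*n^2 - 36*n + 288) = (n - 2)/(n^2 - 36)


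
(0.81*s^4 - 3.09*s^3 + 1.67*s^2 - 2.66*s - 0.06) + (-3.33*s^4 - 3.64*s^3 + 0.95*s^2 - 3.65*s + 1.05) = -2.52*s^4 - 6.73*s^3 + 2.62*s^2 - 6.31*s + 0.99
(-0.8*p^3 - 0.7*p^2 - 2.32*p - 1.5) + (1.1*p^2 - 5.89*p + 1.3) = -0.8*p^3 + 0.4*p^2 - 8.21*p - 0.2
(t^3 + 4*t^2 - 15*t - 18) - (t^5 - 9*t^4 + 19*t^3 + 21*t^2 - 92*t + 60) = -t^5 + 9*t^4 - 18*t^3 - 17*t^2 + 77*t - 78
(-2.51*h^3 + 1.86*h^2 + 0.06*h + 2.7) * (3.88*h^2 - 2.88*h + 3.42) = -9.7388*h^5 + 14.4456*h^4 - 13.7082*h^3 + 16.6644*h^2 - 7.5708*h + 9.234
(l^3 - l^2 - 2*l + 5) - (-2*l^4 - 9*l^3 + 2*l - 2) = 2*l^4 + 10*l^3 - l^2 - 4*l + 7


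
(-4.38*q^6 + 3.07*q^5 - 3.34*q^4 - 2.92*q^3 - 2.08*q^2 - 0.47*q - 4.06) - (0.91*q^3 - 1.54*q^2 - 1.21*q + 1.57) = -4.38*q^6 + 3.07*q^5 - 3.34*q^4 - 3.83*q^3 - 0.54*q^2 + 0.74*q - 5.63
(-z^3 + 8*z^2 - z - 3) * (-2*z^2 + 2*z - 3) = 2*z^5 - 18*z^4 + 21*z^3 - 20*z^2 - 3*z + 9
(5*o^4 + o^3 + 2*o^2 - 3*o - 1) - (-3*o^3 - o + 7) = 5*o^4 + 4*o^3 + 2*o^2 - 2*o - 8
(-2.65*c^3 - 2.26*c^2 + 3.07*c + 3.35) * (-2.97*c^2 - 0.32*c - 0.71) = 7.8705*c^5 + 7.5602*c^4 - 6.5132*c^3 - 9.3273*c^2 - 3.2517*c - 2.3785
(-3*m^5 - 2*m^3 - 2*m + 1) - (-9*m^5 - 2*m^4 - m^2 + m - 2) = 6*m^5 + 2*m^4 - 2*m^3 + m^2 - 3*m + 3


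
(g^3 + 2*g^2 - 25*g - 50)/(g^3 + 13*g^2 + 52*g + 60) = (g - 5)/(g + 6)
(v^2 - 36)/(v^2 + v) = (v^2 - 36)/(v*(v + 1))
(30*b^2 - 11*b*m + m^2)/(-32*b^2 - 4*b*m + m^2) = (-30*b^2 + 11*b*m - m^2)/(32*b^2 + 4*b*m - m^2)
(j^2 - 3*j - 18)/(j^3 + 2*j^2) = (j^2 - 3*j - 18)/(j^2*(j + 2))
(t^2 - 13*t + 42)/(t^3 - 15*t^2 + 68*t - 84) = 1/(t - 2)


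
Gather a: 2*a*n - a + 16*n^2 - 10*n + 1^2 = a*(2*n - 1) + 16*n^2 - 10*n + 1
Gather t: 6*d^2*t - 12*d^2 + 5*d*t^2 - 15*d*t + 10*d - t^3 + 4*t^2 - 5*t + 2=-12*d^2 + 10*d - t^3 + t^2*(5*d + 4) + t*(6*d^2 - 15*d - 5) + 2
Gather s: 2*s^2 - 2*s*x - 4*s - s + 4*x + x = 2*s^2 + s*(-2*x - 5) + 5*x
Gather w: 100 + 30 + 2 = 132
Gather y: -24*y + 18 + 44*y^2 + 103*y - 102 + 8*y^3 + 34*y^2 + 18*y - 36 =8*y^3 + 78*y^2 + 97*y - 120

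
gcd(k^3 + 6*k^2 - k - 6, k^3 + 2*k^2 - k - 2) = k^2 - 1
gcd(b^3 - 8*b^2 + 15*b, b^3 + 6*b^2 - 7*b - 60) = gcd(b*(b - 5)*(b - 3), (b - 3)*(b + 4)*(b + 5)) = b - 3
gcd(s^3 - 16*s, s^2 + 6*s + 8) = s + 4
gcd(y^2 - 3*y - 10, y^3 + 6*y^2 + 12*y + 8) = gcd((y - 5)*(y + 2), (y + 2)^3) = y + 2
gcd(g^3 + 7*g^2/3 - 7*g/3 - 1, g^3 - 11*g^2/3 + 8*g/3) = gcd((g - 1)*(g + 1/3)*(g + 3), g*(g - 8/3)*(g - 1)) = g - 1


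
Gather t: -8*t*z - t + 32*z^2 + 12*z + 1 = t*(-8*z - 1) + 32*z^2 + 12*z + 1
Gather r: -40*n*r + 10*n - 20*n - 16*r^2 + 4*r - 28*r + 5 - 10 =-10*n - 16*r^2 + r*(-40*n - 24) - 5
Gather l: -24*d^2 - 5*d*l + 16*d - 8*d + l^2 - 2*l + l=-24*d^2 + 8*d + l^2 + l*(-5*d - 1)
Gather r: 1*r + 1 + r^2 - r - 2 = r^2 - 1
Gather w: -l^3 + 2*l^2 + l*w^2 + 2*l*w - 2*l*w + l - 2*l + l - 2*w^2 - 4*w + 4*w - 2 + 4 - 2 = -l^3 + 2*l^2 + w^2*(l - 2)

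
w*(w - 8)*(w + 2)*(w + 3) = w^4 - 3*w^3 - 34*w^2 - 48*w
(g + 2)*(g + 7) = g^2 + 9*g + 14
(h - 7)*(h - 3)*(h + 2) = h^3 - 8*h^2 + h + 42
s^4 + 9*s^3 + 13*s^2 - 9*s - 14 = (s - 1)*(s + 1)*(s + 2)*(s + 7)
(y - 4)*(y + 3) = y^2 - y - 12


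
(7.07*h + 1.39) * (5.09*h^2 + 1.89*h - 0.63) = 35.9863*h^3 + 20.4374*h^2 - 1.827*h - 0.8757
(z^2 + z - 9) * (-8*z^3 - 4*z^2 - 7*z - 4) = -8*z^5 - 12*z^4 + 61*z^3 + 25*z^2 + 59*z + 36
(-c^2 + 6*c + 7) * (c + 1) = -c^3 + 5*c^2 + 13*c + 7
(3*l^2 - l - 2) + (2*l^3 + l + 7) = 2*l^3 + 3*l^2 + 5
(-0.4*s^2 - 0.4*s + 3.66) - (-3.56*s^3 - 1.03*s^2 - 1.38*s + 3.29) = 3.56*s^3 + 0.63*s^2 + 0.98*s + 0.37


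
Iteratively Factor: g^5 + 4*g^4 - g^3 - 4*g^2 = (g)*(g^4 + 4*g^3 - g^2 - 4*g) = g^2*(g^3 + 4*g^2 - g - 4) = g^2*(g + 4)*(g^2 - 1) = g^2*(g + 1)*(g + 4)*(g - 1)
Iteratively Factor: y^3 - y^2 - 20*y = (y)*(y^2 - y - 20) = y*(y + 4)*(y - 5)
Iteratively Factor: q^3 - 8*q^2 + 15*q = (q - 3)*(q^2 - 5*q) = (q - 5)*(q - 3)*(q)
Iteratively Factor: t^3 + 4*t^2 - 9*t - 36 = (t - 3)*(t^2 + 7*t + 12) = (t - 3)*(t + 3)*(t + 4)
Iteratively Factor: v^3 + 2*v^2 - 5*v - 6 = (v + 1)*(v^2 + v - 6) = (v - 2)*(v + 1)*(v + 3)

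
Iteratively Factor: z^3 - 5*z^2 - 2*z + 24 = (z - 3)*(z^2 - 2*z - 8) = (z - 4)*(z - 3)*(z + 2)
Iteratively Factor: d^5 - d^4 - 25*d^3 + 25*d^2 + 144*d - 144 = (d - 4)*(d^4 + 3*d^3 - 13*d^2 - 27*d + 36) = (d - 4)*(d + 4)*(d^3 - d^2 - 9*d + 9) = (d - 4)*(d - 1)*(d + 4)*(d^2 - 9) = (d - 4)*(d - 1)*(d + 3)*(d + 4)*(d - 3)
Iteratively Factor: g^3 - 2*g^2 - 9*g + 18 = (g - 2)*(g^2 - 9) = (g - 2)*(g + 3)*(g - 3)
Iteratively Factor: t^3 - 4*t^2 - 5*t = (t + 1)*(t^2 - 5*t) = t*(t + 1)*(t - 5)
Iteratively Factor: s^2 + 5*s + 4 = (s + 1)*(s + 4)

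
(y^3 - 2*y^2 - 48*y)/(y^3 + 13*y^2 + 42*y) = (y - 8)/(y + 7)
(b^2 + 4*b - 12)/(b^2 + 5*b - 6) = (b - 2)/(b - 1)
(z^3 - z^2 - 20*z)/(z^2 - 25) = z*(z + 4)/(z + 5)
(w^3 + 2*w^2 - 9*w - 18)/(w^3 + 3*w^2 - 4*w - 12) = (w - 3)/(w - 2)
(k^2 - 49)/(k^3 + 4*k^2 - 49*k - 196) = 1/(k + 4)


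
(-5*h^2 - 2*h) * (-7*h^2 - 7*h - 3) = 35*h^4 + 49*h^3 + 29*h^2 + 6*h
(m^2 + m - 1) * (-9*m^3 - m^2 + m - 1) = -9*m^5 - 10*m^4 + 9*m^3 + m^2 - 2*m + 1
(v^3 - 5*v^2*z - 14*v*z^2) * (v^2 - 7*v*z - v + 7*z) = v^5 - 12*v^4*z - v^4 + 21*v^3*z^2 + 12*v^3*z + 98*v^2*z^3 - 21*v^2*z^2 - 98*v*z^3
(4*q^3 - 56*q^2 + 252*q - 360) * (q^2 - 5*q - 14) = 4*q^5 - 76*q^4 + 476*q^3 - 836*q^2 - 1728*q + 5040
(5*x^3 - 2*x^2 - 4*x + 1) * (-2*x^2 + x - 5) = -10*x^5 + 9*x^4 - 19*x^3 + 4*x^2 + 21*x - 5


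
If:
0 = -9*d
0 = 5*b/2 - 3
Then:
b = 6/5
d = 0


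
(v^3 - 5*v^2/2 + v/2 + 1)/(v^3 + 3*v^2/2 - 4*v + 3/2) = (2*v^2 - 3*v - 2)/(2*v^2 + 5*v - 3)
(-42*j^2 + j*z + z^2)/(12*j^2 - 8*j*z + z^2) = (7*j + z)/(-2*j + z)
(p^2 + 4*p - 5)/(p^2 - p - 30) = (p - 1)/(p - 6)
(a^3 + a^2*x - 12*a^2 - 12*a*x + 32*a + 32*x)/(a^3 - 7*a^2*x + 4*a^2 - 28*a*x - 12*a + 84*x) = (a^3 + a^2*x - 12*a^2 - 12*a*x + 32*a + 32*x)/(a^3 - 7*a^2*x + 4*a^2 - 28*a*x - 12*a + 84*x)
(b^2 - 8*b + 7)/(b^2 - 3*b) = (b^2 - 8*b + 7)/(b*(b - 3))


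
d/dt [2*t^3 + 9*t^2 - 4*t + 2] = 6*t^2 + 18*t - 4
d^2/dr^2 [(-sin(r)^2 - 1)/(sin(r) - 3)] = (sin(r)^4 - 9*sin(r)^3 + 37*sin(r)^2 + 3*sin(r) - 20)/(sin(r) - 3)^3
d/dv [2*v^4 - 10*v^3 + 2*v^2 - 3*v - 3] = 8*v^3 - 30*v^2 + 4*v - 3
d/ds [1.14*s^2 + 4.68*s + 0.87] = 2.28*s + 4.68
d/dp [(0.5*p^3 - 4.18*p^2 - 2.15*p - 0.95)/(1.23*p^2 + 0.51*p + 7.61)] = (0.615*p^4 + 0.51*p^3 + 11.9277*p^2 - 61.2826*p - 15.877)/(1.5129*p^4 + 1.2546*p^3 + 18.9807*p^2 + 7.7622*p + 57.9121)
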